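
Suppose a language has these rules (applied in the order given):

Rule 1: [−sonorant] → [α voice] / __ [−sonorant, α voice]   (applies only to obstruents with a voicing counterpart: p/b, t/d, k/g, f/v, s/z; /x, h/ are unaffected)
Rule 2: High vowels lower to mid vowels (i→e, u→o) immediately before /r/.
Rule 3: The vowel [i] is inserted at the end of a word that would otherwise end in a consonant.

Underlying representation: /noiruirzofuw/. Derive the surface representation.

noeruerzofuwi

Rule 1 (regressive voicing assimilation): no segment meets the environment; /noiruirzofuw/ is unchanged.
Rule 2 (pre-rhotic lowering): /i/ is a high vowel immediately before /r/, so it lowers to [e]. /i/ is a high vowel immediately before /r/, so it lowers to [e]. /noiruirzofuw/ → noeruerzofuw.
Rule 3 (final i-epenthesis): the form ends in the consonant /w/, so [i] is inserted word-finally. /noeruerzofuw/ → noeruerzofuwi.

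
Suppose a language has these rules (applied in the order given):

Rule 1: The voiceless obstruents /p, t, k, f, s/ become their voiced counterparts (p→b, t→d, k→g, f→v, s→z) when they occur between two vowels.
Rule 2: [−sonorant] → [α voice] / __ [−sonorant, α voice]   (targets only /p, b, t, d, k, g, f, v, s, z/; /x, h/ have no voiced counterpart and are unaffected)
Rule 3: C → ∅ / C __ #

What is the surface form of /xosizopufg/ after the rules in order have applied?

Rule 1 (intervocalic voicing): /s/ is a voiceless obstruent between vowels /o/ and /i/, so it voices to [z]. /p/ is a voiceless obstruent between vowels /o/ and /u/, so it voices to [b]. /xosizopufg/ → xozizobufg.
Rule 2 (regressive voicing assimilation): /f/ precedes the voiced obstruent /g/, so it voices to [v] by assimilation. /xozizobufg/ → xozizobuvg.
Rule 3 (final cluster simplification): /g/ is the second consonant of a word-final cluster /vg/, so it deletes. /xozizobuvg/ → xozizobuv.

xozizobuv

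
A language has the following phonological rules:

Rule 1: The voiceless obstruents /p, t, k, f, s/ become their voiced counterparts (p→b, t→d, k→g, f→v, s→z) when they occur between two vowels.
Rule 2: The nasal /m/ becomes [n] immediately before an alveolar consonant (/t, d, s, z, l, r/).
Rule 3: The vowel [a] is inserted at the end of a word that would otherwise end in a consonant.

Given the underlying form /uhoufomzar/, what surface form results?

uhouvonzara

Rule 1 (intervocalic voicing): /f/ is a voiceless obstruent between vowels /u/ and /o/, so it voices to [v]. /uhoufomzar/ → uhouvomzar.
Rule 2 (nasal place assimilation): /m/ precedes the alveolar consonant /z/, so it assimilates in place to [n]. /uhouvomzar/ → uhouvonzar.
Rule 3 (final a-epenthesis): the form ends in the consonant /r/, so [a] is inserted word-finally. /uhouvonzar/ → uhouvonzara.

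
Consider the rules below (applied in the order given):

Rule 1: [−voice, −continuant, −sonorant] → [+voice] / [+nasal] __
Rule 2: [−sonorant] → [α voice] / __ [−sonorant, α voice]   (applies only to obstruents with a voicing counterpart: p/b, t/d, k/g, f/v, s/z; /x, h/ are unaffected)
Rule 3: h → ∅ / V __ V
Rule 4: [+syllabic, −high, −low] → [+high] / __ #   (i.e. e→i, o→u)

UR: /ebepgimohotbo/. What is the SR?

ebebgimoodbu

Rule 1 (post-nasal voicing): no segment meets the environment; /ebepgimohotbo/ is unchanged.
Rule 2 (regressive voicing assimilation): /p/ precedes the voiced obstruent /g/, so it voices to [b] by assimilation. /t/ precedes the voiced obstruent /b/, so it voices to [d] by assimilation. /ebepgimohotbo/ → ebebgimohodbo.
Rule 3 (intervocalic h-deletion): /h/ occurs between vowels /o/ and /o/, so it deletes. /ebebgimohodbo/ → ebebgimoodbo.
Rule 4 (final vowel raising): /o/ is a mid vowel in word-final position, so it raises to [u]. /ebebgimoodbo/ → ebebgimoodbu.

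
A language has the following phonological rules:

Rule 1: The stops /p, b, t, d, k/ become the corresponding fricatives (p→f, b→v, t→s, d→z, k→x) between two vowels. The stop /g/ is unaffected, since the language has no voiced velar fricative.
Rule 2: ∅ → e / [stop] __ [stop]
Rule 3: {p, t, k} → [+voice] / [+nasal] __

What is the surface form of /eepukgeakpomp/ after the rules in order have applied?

Rule 1 (intervocalic spirantization): /p/ is a stop between vowels /e/ and /u/, so it spirantizes to the fricative [f]. /eepukgeakpomp/ → eefukgeakpomp.
Rule 2 (stop-cluster e-epenthesis): /k/ and /g/ form a stop–stop cluster, so [e] is inserted between them. /k/ and /p/ form a stop–stop cluster, so [e] is inserted between them. /eefukgeakpomp/ → eefukegeakepomp.
Rule 3 (post-nasal voicing): /p/ is a voiceless stop immediately after the nasal /m/, so it voices to [b]. /eefukegeakepomp/ → eefukegeakepomb.

eefukegeakepomb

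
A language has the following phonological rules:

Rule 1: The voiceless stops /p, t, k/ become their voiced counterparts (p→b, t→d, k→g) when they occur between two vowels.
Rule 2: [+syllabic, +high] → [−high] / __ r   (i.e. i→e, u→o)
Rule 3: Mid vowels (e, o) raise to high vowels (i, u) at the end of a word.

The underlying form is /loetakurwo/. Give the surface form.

loedagorwu

Rule 1 (intervocalic voicing): /t/ is a voiceless stop between vowels /e/ and /a/, so it voices to [d]. /k/ is a voiceless stop between vowels /a/ and /u/, so it voices to [g]. /loetakurwo/ → loedagurwo.
Rule 2 (pre-rhotic lowering): /u/ is a high vowel immediately before /r/, so it lowers to [o]. /loedagurwo/ → loedagorwo.
Rule 3 (final vowel raising): /o/ is a mid vowel in word-final position, so it raises to [u]. /loedagorwo/ → loedagorwu.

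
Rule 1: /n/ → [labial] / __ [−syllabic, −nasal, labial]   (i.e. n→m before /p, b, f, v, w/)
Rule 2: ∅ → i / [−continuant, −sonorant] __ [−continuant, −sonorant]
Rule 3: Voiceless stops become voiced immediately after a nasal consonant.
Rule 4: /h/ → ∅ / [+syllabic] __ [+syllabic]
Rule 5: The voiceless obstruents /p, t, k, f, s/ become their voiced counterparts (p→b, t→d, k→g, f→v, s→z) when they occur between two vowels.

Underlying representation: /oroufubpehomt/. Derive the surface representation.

orouvubibeomd

Rule 1 (nasal place assimilation): no segment meets the environment; /oroufubpehomt/ is unchanged.
Rule 2 (stop-cluster i-epenthesis): /b/ and /p/ form a stop–stop cluster, so [i] is inserted between them. /oroufubpehomt/ → oroufubipehomt.
Rule 3 (post-nasal voicing): /t/ is a voiceless stop immediately after the nasal /m/, so it voices to [d]. /oroufubipehomt/ → oroufubipehomd.
Rule 4 (intervocalic h-deletion): /h/ occurs between vowels /e/ and /o/, so it deletes. /oroufubipehomd/ → oroufubipeomd.
Rule 5 (intervocalic voicing): /f/ is a voiceless obstruent between vowels /u/ and /u/, so it voices to [v]. /p/ is a voiceless obstruent between vowels /i/ and /e/, so it voices to [b]. /oroufubipeomd/ → orouvubibeomd.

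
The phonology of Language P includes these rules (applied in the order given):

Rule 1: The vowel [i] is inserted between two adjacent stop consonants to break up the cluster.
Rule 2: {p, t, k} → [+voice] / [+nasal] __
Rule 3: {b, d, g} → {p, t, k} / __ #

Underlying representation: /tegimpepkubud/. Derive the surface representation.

Rule 1 (stop-cluster i-epenthesis): /p/ and /k/ form a stop–stop cluster, so [i] is inserted between them. /tegimpepkubud/ → tegimpepikubud.
Rule 2 (post-nasal voicing): /p/ is a voiceless stop immediately after the nasal /m/, so it voices to [b]. /tegimpepikubud/ → tegimbepikubud.
Rule 3 (final devoicing): /d/ is a voiced stop in word-final position, so it devoices to [t]. /tegimbepikubud/ → tegimbepikubut.

tegimbepikubut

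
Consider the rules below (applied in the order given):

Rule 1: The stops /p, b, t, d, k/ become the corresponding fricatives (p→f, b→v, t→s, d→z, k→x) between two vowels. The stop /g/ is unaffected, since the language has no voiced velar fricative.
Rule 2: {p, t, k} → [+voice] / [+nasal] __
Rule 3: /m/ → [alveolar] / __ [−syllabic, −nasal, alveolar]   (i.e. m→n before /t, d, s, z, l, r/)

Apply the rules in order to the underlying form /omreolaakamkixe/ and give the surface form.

onreolaaxamgixe

Rule 1 (intervocalic spirantization): /k/ is a stop between vowels /a/ and /a/, so it spirantizes to the fricative [x]. /omreolaakamkixe/ → omreolaaxamkixe.
Rule 2 (post-nasal voicing): /k/ is a voiceless stop immediately after the nasal /m/, so it voices to [g]. /omreolaaxamkixe/ → omreolaaxamgixe.
Rule 3 (nasal place assimilation): /m/ precedes the alveolar consonant /r/, so it assimilates in place to [n]. /omreolaaxamgixe/ → onreolaaxamgixe.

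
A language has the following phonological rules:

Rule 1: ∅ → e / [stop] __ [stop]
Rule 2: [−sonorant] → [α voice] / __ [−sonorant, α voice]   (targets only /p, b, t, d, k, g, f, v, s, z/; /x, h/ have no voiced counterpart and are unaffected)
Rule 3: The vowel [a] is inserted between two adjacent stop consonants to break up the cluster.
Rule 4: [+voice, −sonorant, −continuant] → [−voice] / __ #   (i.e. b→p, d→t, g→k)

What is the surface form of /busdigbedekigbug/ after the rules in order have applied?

buzdigebedekigebuk

Rule 1 (stop-cluster e-epenthesis): /g/ and /b/ form a stop–stop cluster, so [e] is inserted between them. /g/ and /b/ form a stop–stop cluster, so [e] is inserted between them. /busdigbedekigbug/ → busdigebedekigebug.
Rule 2 (regressive voicing assimilation): /s/ precedes the voiced obstruent /d/, so it voices to [z] by assimilation. /busdigebedekigebug/ → buzdigebedekigebug.
Rule 3 (stop-cluster a-epenthesis): no segment meets the environment; /buzdigebedekigebug/ is unchanged.
Rule 4 (final devoicing): /g/ is a voiced stop in word-final position, so it devoices to [k]. /buzdigebedekigebug/ → buzdigebedekigebuk.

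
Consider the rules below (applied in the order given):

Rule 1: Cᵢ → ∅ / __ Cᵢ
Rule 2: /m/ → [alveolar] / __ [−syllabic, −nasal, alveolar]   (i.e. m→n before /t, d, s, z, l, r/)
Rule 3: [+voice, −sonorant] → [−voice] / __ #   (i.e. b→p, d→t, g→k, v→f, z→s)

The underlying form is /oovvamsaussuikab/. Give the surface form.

oovansausuikap

Rule 1 (degemination): /vv/ is a geminate; the first /v/ deletes. /ss/ is a geminate; the first /s/ deletes. /oovvamsaussuikab/ → oovamsausuikab.
Rule 2 (nasal place assimilation): /m/ precedes the alveolar consonant /s/, so it assimilates in place to [n]. /oovamsausuikab/ → oovansausuikab.
Rule 3 (final devoicing): /b/ is a voiced obstruent in word-final position, so it devoices to [p]. /oovansausuikab/ → oovansausuikap.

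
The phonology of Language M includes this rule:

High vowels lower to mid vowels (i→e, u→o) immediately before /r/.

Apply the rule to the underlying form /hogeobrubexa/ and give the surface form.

hogeobrubexa

No segment of /hogeobrubexa/ meets the structural description of the rule, so the form surfaces unchanged.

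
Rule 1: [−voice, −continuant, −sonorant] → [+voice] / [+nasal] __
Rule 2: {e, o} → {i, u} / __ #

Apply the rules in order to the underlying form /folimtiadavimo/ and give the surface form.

Rule 1 (post-nasal voicing): /t/ is a voiceless stop immediately after the nasal /m/, so it voices to [d]. /folimtiadavimo/ → folimdiadavimo.
Rule 2 (final vowel raising): /o/ is a mid vowel in word-final position, so it raises to [u]. /folimdiadavimo/ → folimdiadavimu.

folimdiadavimu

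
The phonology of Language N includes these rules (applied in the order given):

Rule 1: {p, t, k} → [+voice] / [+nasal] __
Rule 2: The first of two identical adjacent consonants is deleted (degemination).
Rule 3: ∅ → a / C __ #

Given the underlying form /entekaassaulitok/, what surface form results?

endekaasaulitoka

Rule 1 (post-nasal voicing): /t/ is a voiceless stop immediately after the nasal /n/, so it voices to [d]. /entekaassaulitok/ → endekaassaulitok.
Rule 2 (degemination): /ss/ is a geminate; the first /s/ deletes. /endekaassaulitok/ → endekaasaulitok.
Rule 3 (final a-epenthesis): the form ends in the consonant /k/, so [a] is inserted word-finally. /endekaasaulitok/ → endekaasaulitoka.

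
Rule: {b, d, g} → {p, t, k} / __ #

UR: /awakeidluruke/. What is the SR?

No segment of /awakeidluruke/ meets the structural description of the rule, so the form surfaces unchanged.

awakeidluruke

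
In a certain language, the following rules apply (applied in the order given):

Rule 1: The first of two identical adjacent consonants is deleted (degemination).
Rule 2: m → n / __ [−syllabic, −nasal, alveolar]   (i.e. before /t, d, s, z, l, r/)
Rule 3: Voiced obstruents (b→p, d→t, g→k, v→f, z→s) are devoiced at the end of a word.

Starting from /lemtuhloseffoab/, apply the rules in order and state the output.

lentuhlosefoap

Rule 1 (degemination): /ff/ is a geminate; the first /f/ deletes. /lemtuhloseffoab/ → lemtuhlosefoab.
Rule 2 (nasal place assimilation): /m/ precedes the alveolar consonant /t/, so it assimilates in place to [n]. /lemtuhlosefoab/ → lentuhlosefoab.
Rule 3 (final devoicing): /b/ is a voiced obstruent in word-final position, so it devoices to [p]. /lentuhlosefoab/ → lentuhlosefoap.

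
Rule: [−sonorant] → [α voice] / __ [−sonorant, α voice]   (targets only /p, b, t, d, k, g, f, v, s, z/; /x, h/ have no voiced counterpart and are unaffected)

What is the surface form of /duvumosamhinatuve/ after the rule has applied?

duvumosamhinatuve

No segment of /duvumosamhinatuve/ meets the structural description of the rule, so the form surfaces unchanged.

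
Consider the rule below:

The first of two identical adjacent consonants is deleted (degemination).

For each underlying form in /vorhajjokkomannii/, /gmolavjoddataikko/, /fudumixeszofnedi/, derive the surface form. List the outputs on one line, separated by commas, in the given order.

/vorhajjokkomannii/: /jj/ is a geminate; the first /j/ deletes. /kk/ is a geminate; the first /k/ deletes. /nn/ is a geminate; the first /n/ deletes. → [vorhajokomanii].
/gmolavjoddataikko/: /dd/ is a geminate; the first /d/ deletes. /kk/ is a geminate; the first /k/ deletes. → [gmolavjodataiko].
/fudumixeszofnedi/: the rule's environment is not met; surfaces unchanged as [fudumixeszofnedi].

vorhajokomanii, gmolavjodataiko, fudumixeszofnedi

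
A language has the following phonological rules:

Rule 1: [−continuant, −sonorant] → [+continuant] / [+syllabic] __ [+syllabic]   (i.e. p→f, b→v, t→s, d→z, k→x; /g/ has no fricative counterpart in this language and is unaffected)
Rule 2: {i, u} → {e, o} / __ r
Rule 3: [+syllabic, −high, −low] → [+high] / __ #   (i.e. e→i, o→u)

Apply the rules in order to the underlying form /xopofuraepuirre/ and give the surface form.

Rule 1 (intervocalic spirantization): /p/ is a stop between vowels /o/ and /o/, so it spirantizes to the fricative [f]. /p/ is a stop between vowels /e/ and /u/, so it spirantizes to the fricative [f]. /xopofuraepuirre/ → xofofuraefuirre.
Rule 2 (pre-rhotic lowering): /u/ is a high vowel immediately before /r/, so it lowers to [o]. /i/ is a high vowel immediately before /r/, so it lowers to [e]. /xofofuraefuirre/ → xofoforaefuerre.
Rule 3 (final vowel raising): /e/ is a mid vowel in word-final position, so it raises to [i]. /xofoforaefuerre/ → xofoforaefuerri.

xofoforaefuerri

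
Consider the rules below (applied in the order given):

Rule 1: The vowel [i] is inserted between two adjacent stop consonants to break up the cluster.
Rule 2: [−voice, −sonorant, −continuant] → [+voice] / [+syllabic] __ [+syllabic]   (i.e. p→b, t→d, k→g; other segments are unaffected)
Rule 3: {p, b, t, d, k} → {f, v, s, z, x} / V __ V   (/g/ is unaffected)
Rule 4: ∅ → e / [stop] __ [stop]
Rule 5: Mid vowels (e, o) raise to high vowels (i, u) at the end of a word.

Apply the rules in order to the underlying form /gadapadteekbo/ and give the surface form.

Rule 1 (stop-cluster i-epenthesis): /d/ and /t/ form a stop–stop cluster, so [i] is inserted between them. /k/ and /b/ form a stop–stop cluster, so [i] is inserted between them. /gadapadteekbo/ → gadapaditeekibo.
Rule 2 (intervocalic voicing): /p/ is a voiceless stop between vowels /a/ and /a/, so it voices to [b]. /t/ is a voiceless stop between vowels /i/ and /e/, so it voices to [d]. /k/ is a voiceless stop between vowels /e/ and /i/, so it voices to [g]. /gadapaditeekibo/ → gadabadideegibo.
Rule 3 (intervocalic spirantization): /d/ is a stop between vowels /a/ and /a/, so it spirantizes to the fricative [z]. /b/ is a stop between vowels /a/ and /a/, so it spirantizes to the fricative [v]. /d/ is a stop between vowels /a/ and /i/, so it spirantizes to the fricative [z]. /d/ is a stop between vowels /i/ and /e/, so it spirantizes to the fricative [z]. /b/ is a stop between vowels /i/ and /o/, so it spirantizes to the fricative [v]. /gadabadideegibo/ → gazavazizeegivo.
Rule 4 (stop-cluster e-epenthesis): no segment meets the environment; /gazavazizeegivo/ is unchanged.
Rule 5 (final vowel raising): /o/ is a mid vowel in word-final position, so it raises to [u]. /gazavazizeegivo/ → gazavazizeegivu.

gazavazizeegivu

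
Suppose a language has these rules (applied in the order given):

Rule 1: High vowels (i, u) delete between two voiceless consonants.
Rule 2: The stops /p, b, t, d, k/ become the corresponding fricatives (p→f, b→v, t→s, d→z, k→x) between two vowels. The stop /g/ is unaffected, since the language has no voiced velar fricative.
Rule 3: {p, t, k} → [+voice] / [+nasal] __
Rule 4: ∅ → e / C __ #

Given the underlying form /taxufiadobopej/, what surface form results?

taxfiazovofeje

Rule 1 (high vowel syncope): /u/ is a high vowel flanked by voiceless consonants /x/ and /f/, so it deletes. /taxufiadobopej/ → taxfiadobopej.
Rule 2 (intervocalic spirantization): /d/ is a stop between vowels /a/ and /o/, so it spirantizes to the fricative [z]. /b/ is a stop between vowels /o/ and /o/, so it spirantizes to the fricative [v]. /p/ is a stop between vowels /o/ and /e/, so it spirantizes to the fricative [f]. /taxfiadobopej/ → taxfiazovofej.
Rule 3 (post-nasal voicing): no segment meets the environment; /taxfiazovofej/ is unchanged.
Rule 4 (final e-epenthesis): the form ends in the consonant /j/, so [e] is inserted word-finally. /taxfiazovofej/ → taxfiazovofeje.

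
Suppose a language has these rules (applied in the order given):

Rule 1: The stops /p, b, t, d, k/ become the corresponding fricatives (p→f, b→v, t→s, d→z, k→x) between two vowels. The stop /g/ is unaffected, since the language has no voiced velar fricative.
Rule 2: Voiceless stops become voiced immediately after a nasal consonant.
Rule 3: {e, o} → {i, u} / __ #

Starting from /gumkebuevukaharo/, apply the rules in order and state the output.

Rule 1 (intervocalic spirantization): /b/ is a stop between vowels /e/ and /u/, so it spirantizes to the fricative [v]. /k/ is a stop between vowels /u/ and /a/, so it spirantizes to the fricative [x]. /gumkebuevukaharo/ → gumkevuevuxaharo.
Rule 2 (post-nasal voicing): /k/ is a voiceless stop immediately after the nasal /m/, so it voices to [g]. /gumkevuevuxaharo/ → gumgevuevuxaharo.
Rule 3 (final vowel raising): /o/ is a mid vowel in word-final position, so it raises to [u]. /gumgevuevuxaharo/ → gumgevuevuxaharu.

gumgevuevuxaharu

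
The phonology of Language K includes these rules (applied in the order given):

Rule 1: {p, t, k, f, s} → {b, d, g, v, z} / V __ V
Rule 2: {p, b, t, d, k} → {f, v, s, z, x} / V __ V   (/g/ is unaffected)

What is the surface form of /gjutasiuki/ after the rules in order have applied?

gjuzaziugi

Rule 1 (intervocalic voicing): /t/ is a voiceless obstruent between vowels /u/ and /a/, so it voices to [d]. /s/ is a voiceless obstruent between vowels /a/ and /i/, so it voices to [z]. /k/ is a voiceless obstruent between vowels /u/ and /i/, so it voices to [g]. /gjutasiuki/ → gjudaziugi.
Rule 2 (intervocalic spirantization): /d/ is a stop between vowels /u/ and /a/, so it spirantizes to the fricative [z]. /gjudaziugi/ → gjuzaziugi.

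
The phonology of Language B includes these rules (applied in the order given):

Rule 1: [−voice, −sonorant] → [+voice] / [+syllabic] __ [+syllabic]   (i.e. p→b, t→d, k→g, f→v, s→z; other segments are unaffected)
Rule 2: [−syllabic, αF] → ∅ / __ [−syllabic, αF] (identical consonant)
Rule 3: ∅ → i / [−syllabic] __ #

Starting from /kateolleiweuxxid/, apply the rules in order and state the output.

Rule 1 (intervocalic voicing): /t/ is a voiceless obstruent between vowels /a/ and /e/, so it voices to [d]. /kateolleiweuxxid/ → kadeolleiweuxxid.
Rule 2 (degemination): /ll/ is a geminate; the first /l/ deletes. /xx/ is a geminate; the first /x/ deletes. /kadeolleiweuxxid/ → kadeoleiweuxid.
Rule 3 (final i-epenthesis): the form ends in the consonant /d/, so [i] is inserted word-finally. /kadeoleiweuxid/ → kadeoleiweuxidi.

kadeoleiweuxidi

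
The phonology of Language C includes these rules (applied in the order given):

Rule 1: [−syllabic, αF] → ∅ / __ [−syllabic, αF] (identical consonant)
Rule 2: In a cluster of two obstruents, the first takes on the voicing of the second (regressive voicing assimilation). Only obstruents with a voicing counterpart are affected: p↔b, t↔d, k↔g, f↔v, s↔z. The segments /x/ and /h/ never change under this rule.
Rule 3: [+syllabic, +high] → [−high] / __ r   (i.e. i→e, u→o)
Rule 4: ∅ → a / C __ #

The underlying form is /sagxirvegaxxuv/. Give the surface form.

Rule 1 (degemination): /xx/ is a geminate; the first /x/ deletes. /sagxirvegaxxuv/ → sagxirvegaxuv.
Rule 2 (regressive voicing assimilation): /g/ precedes the voiceless obstruent /x/, so it devoices to [k] by assimilation. /sagxirvegaxuv/ → sakxirvegaxuv.
Rule 3 (pre-rhotic lowering): /i/ is a high vowel immediately before /r/, so it lowers to [e]. /sakxirvegaxuv/ → sakxervegaxuv.
Rule 4 (final a-epenthesis): the form ends in the consonant /v/, so [a] is inserted word-finally. /sakxervegaxuv/ → sakxervegaxuva.

sakxervegaxuva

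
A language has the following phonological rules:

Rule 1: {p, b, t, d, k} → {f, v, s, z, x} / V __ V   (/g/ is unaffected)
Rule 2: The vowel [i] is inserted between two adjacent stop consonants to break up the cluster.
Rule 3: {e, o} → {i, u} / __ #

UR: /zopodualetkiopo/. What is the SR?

zofozualetikiofu

Rule 1 (intervocalic spirantization): /p/ is a stop between vowels /o/ and /o/, so it spirantizes to the fricative [f]. /d/ is a stop between vowels /o/ and /u/, so it spirantizes to the fricative [z]. /p/ is a stop between vowels /o/ and /o/, so it spirantizes to the fricative [f]. /zopodualetkiopo/ → zofozualetkiofo.
Rule 2 (stop-cluster i-epenthesis): /t/ and /k/ form a stop–stop cluster, so [i] is inserted between them. /zofozualetkiofo/ → zofozualetikiofo.
Rule 3 (final vowel raising): /o/ is a mid vowel in word-final position, so it raises to [u]. /zofozualetikiofo/ → zofozualetikiofu.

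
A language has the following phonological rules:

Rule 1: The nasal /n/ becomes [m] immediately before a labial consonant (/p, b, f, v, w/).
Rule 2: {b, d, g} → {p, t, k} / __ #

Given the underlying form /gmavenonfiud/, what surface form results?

Rule 1 (nasal place assimilation): /n/ precedes the labial consonant /f/, so it assimilates in place to [m]. /gmavenonfiud/ → gmavenomfiud.
Rule 2 (final devoicing): /d/ is a voiced stop in word-final position, so it devoices to [t]. /gmavenomfiud/ → gmavenomfiut.

gmavenomfiut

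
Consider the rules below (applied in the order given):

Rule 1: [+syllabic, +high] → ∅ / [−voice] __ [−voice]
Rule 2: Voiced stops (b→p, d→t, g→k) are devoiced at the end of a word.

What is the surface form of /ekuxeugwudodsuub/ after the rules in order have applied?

Rule 1 (high vowel syncope): /u/ is a high vowel flanked by voiceless consonants /k/ and /x/, so it deletes. /ekuxeugwudodsuub/ → ekxeugwudodsuub.
Rule 2 (final devoicing): /b/ is a voiced stop in word-final position, so it devoices to [p]. /ekxeugwudodsuub/ → ekxeugwudodsuup.

ekxeugwudodsuup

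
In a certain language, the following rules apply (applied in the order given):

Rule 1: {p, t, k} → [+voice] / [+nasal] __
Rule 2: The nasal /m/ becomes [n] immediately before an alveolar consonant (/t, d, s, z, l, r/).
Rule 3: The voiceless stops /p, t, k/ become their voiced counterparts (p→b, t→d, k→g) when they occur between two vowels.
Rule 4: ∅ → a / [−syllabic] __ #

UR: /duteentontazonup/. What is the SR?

Rule 1 (post-nasal voicing): /t/ is a voiceless stop immediately after the nasal /n/, so it voices to [d]. /t/ is a voiceless stop immediately after the nasal /n/, so it voices to [d]. /duteentontazonup/ → duteendondazonup.
Rule 2 (nasal place assimilation): no segment meets the environment; /duteendondazonup/ is unchanged.
Rule 3 (intervocalic voicing): /t/ is a voiceless stop between vowels /u/ and /e/, so it voices to [d]. /duteendondazonup/ → dudeendondazonup.
Rule 4 (final a-epenthesis): the form ends in the consonant /p/, so [a] is inserted word-finally. /dudeendondazonup/ → dudeendondazonupa.

dudeendondazonupa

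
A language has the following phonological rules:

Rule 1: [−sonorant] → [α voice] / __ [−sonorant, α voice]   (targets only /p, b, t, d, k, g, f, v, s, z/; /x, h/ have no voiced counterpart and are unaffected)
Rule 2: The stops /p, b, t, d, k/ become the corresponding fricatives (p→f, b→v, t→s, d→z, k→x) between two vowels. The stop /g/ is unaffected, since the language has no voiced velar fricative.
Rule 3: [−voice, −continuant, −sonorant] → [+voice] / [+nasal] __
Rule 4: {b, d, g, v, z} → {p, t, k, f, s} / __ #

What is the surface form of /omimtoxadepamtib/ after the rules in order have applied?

Rule 1 (regressive voicing assimilation): no segment meets the environment; /omimtoxadepamtib/ is unchanged.
Rule 2 (intervocalic spirantization): /d/ is a stop between vowels /a/ and /e/, so it spirantizes to the fricative [z]. /p/ is a stop between vowels /e/ and /a/, so it spirantizes to the fricative [f]. /omimtoxadepamtib/ → omimtoxazefamtib.
Rule 3 (post-nasal voicing): /t/ is a voiceless stop immediately after the nasal /m/, so it voices to [d]. /t/ is a voiceless stop immediately after the nasal /m/, so it voices to [d]. /omimtoxazefamtib/ → omimdoxazefamdib.
Rule 4 (final devoicing): /b/ is a voiced obstruent in word-final position, so it devoices to [p]. /omimdoxazefamdib/ → omimdoxazefamdip.

omimdoxazefamdip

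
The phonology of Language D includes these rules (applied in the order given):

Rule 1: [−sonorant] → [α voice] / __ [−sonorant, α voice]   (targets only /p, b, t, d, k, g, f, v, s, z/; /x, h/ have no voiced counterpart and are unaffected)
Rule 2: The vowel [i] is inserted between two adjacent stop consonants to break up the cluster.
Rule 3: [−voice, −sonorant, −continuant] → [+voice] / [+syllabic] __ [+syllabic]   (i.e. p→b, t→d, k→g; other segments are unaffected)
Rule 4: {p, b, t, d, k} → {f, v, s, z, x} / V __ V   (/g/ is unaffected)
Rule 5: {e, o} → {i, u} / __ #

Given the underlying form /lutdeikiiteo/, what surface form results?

luzizeigiizeu

Rule 1 (regressive voicing assimilation): /t/ precedes the voiced obstruent /d/, so it voices to [d] by assimilation. /lutdeikiiteo/ → luddeikiiteo.
Rule 2 (stop-cluster i-epenthesis): /d/ and /d/ form a stop–stop cluster, so [i] is inserted between them. /luddeikiiteo/ → ludideikiiteo.
Rule 3 (intervocalic voicing): /k/ is a voiceless stop between vowels /i/ and /i/, so it voices to [g]. /t/ is a voiceless stop between vowels /i/ and /e/, so it voices to [d]. /ludideikiiteo/ → ludideigiideo.
Rule 4 (intervocalic spirantization): /d/ is a stop between vowels /u/ and /i/, so it spirantizes to the fricative [z]. /d/ is a stop between vowels /i/ and /e/, so it spirantizes to the fricative [z]. /d/ is a stop between vowels /i/ and /e/, so it spirantizes to the fricative [z]. /ludideigiideo/ → luzizeigiizeo.
Rule 5 (final vowel raising): /o/ is a mid vowel in word-final position, so it raises to [u]. /luzizeigiizeo/ → luzizeigiizeu.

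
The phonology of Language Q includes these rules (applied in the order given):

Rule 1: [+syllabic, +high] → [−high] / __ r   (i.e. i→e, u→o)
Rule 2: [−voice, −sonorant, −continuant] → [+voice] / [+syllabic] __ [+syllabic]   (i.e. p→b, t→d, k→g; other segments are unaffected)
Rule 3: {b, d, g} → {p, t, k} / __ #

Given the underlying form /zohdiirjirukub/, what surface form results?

Rule 1 (pre-rhotic lowering): /i/ is a high vowel immediately before /r/, so it lowers to [e]. /i/ is a high vowel immediately before /r/, so it lowers to [e]. /zohdiirjirukub/ → zohdierjerukub.
Rule 2 (intervocalic voicing): /k/ is a voiceless stop between vowels /u/ and /u/, so it voices to [g]. /zohdierjerukub/ → zohdierjerugub.
Rule 3 (final devoicing): /b/ is a voiced stop in word-final position, so it devoices to [p]. /zohdierjerugub/ → zohdierjerugup.

zohdierjerugup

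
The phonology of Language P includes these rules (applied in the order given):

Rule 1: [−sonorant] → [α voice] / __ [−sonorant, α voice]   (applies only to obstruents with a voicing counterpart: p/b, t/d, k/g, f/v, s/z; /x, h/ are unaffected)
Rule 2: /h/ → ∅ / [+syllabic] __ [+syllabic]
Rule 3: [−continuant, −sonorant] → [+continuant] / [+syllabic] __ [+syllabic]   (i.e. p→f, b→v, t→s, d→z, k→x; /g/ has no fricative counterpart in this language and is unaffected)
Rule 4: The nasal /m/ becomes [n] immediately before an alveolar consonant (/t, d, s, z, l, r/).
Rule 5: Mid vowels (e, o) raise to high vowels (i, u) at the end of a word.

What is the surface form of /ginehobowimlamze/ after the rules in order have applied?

Rule 1 (regressive voicing assimilation): no segment meets the environment; /ginehobowimlamze/ is unchanged.
Rule 2 (intervocalic h-deletion): /h/ occurs between vowels /e/ and /o/, so it deletes. /ginehobowimlamze/ → gineobowimlamze.
Rule 3 (intervocalic spirantization): /b/ is a stop between vowels /o/ and /o/, so it spirantizes to the fricative [v]. /gineobowimlamze/ → gineovowimlamze.
Rule 4 (nasal place assimilation): /m/ precedes the alveolar consonant /l/, so it assimilates in place to [n]. /m/ precedes the alveolar consonant /z/, so it assimilates in place to [n]. /gineovowimlamze/ → gineovowinlanze.
Rule 5 (final vowel raising): /e/ is a mid vowel in word-final position, so it raises to [i]. /gineovowinlanze/ → gineovowinlanzi.

gineovowinlanzi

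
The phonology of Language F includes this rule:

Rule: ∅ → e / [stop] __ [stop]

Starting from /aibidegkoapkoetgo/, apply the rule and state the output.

/g/ and /k/ form a stop–stop cluster, so [e] is inserted between them.
/p/ and /k/ form a stop–stop cluster, so [e] is inserted between them.
/t/ and /g/ form a stop–stop cluster, so [e] is inserted between them.
Surface form: [aibidegekoapekoetego].

aibidegekoapekoetego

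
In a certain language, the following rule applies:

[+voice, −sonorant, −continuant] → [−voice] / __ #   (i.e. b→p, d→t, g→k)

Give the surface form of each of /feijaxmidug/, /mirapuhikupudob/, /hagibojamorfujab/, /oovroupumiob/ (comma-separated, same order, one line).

feijaxmiduk, mirapuhikupudop, hagibojamorfujap, oovroupumiop

/feijaxmidug/: /g/ is a voiced stop in word-final position, so it devoices to [k]. → [feijaxmiduk].
/mirapuhikupudob/: /b/ is a voiced stop in word-final position, so it devoices to [p]. → [mirapuhikupudop].
/hagibojamorfujab/: /b/ is a voiced stop in word-final position, so it devoices to [p]. → [hagibojamorfujap].
/oovroupumiob/: /b/ is a voiced stop in word-final position, so it devoices to [p]. → [oovroupumiop].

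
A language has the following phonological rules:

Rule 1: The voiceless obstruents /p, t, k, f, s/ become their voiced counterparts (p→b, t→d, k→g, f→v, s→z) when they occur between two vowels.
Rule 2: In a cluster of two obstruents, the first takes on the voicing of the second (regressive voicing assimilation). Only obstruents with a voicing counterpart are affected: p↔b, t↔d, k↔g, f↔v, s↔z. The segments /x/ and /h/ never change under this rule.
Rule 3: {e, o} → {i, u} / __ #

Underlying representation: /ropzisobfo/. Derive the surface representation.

robzizopfu

Rule 1 (intervocalic voicing): /s/ is a voiceless obstruent between vowels /i/ and /o/, so it voices to [z]. /ropzisobfo/ → ropzizobfo.
Rule 2 (regressive voicing assimilation): /p/ precedes the voiced obstruent /z/, so it voices to [b] by assimilation. /b/ precedes the voiceless obstruent /f/, so it devoices to [p] by assimilation. /ropzizobfo/ → robzizopfo.
Rule 3 (final vowel raising): /o/ is a mid vowel in word-final position, so it raises to [u]. /robzizopfo/ → robzizopfu.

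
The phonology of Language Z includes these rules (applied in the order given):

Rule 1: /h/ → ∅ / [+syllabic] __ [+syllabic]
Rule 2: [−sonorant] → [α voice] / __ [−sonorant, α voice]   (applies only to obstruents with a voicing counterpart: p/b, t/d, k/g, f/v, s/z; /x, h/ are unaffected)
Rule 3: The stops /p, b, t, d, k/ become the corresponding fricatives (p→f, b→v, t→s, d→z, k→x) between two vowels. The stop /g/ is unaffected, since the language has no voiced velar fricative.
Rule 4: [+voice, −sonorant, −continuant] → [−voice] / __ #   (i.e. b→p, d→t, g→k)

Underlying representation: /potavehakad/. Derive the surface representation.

Rule 1 (intervocalic h-deletion): /h/ occurs between vowels /e/ and /a/, so it deletes. /potavehakad/ → potaveakad.
Rule 2 (regressive voicing assimilation): no segment meets the environment; /potaveakad/ is unchanged.
Rule 3 (intervocalic spirantization): /t/ is a stop between vowels /o/ and /a/, so it spirantizes to the fricative [s]. /k/ is a stop between vowels /a/ and /a/, so it spirantizes to the fricative [x]. /potaveakad/ → posaveaxad.
Rule 4 (final devoicing): /d/ is a voiced stop in word-final position, so it devoices to [t]. /posaveaxad/ → posaveaxat.

posaveaxat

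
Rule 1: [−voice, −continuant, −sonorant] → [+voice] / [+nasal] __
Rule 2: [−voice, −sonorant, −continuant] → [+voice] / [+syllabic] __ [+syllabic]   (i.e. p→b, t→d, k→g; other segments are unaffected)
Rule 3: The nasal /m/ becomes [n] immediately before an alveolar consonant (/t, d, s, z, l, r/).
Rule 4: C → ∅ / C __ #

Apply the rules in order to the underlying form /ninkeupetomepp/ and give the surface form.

Rule 1 (post-nasal voicing): /k/ is a voiceless stop immediately after the nasal /n/, so it voices to [g]. /ninkeupetomepp/ → ningeupetomepp.
Rule 2 (intervocalic voicing): /p/ is a voiceless stop between vowels /u/ and /e/, so it voices to [b]. /t/ is a voiceless stop between vowels /e/ and /o/, so it voices to [d]. /ningeupetomepp/ → ningeubedomepp.
Rule 3 (nasal place assimilation): no segment meets the environment; /ningeubedomepp/ is unchanged.
Rule 4 (final cluster simplification): /p/ is the second consonant of a word-final cluster /pp/, so it deletes. /ningeubedomepp/ → ningeubedomep.

ningeubedomep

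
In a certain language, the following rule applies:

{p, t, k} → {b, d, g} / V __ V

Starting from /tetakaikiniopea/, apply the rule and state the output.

tedagaiginiobea

/t/ is a voiceless stop between vowels /e/ and /a/, so it voices to [d].
/k/ is a voiceless stop between vowels /a/ and /a/, so it voices to [g].
/k/ is a voiceless stop between vowels /i/ and /i/, so it voices to [g].
/p/ is a voiceless stop between vowels /o/ and /e/, so it voices to [b].
Surface form: [tedagaiginiobea].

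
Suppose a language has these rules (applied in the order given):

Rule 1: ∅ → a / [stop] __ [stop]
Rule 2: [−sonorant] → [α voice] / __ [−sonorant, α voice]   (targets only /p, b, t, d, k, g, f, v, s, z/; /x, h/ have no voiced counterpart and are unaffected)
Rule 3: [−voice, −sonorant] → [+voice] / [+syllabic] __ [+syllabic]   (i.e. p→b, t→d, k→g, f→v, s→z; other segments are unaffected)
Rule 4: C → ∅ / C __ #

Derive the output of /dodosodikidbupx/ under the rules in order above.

Rule 1 (stop-cluster a-epenthesis): /d/ and /b/ form a stop–stop cluster, so [a] is inserted between them. /dodosodikidbupx/ → dodosodikidabupx.
Rule 2 (regressive voicing assimilation): no segment meets the environment; /dodosodikidabupx/ is unchanged.
Rule 3 (intervocalic voicing): /s/ is a voiceless obstruent between vowels /o/ and /o/, so it voices to [z]. /k/ is a voiceless obstruent between vowels /i/ and /i/, so it voices to [g]. /dodosodikidabupx/ → dodozodigidabupx.
Rule 4 (final cluster simplification): /x/ is the second consonant of a word-final cluster /px/, so it deletes. /dodozodigidabupx/ → dodozodigidabup.

dodozodigidabup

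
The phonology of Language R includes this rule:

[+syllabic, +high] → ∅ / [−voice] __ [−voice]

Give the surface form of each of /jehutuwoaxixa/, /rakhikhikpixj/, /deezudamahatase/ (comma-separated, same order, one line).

jehtuwoaxxa, rakhkhkpxj, deezudamahatase

/jehutuwoaxixa/: /u/ is a high vowel flanked by voiceless consonants /h/ and /t/, so it deletes. /i/ is a high vowel flanked by voiceless consonants /x/ and /x/, so it deletes. → [jehtuwoaxxa].
/rakhikhikpixj/: /i/ is a high vowel flanked by voiceless consonants /h/ and /k/, so it deletes. /i/ is a high vowel flanked by voiceless consonants /h/ and /k/, so it deletes. /i/ is a high vowel flanked by voiceless consonants /p/ and /x/, so it deletes. → [rakhkhkpxj].
/deezudamahatase/: the rule's environment is not met; surfaces unchanged as [deezudamahatase].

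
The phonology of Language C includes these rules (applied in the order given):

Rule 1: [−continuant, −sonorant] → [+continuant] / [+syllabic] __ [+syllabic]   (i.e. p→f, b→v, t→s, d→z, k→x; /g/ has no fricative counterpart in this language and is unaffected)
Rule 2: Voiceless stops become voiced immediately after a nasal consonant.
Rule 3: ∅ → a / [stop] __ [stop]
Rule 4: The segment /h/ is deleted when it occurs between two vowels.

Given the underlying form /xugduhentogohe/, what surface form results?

Rule 1 (intervocalic spirantization): no segment meets the environment; /xugduhentogohe/ is unchanged.
Rule 2 (post-nasal voicing): /t/ is a voiceless stop immediately after the nasal /n/, so it voices to [d]. /xugduhentogohe/ → xugduhendogohe.
Rule 3 (stop-cluster a-epenthesis): /g/ and /d/ form a stop–stop cluster, so [a] is inserted between them. /xugduhendogohe/ → xugaduhendogohe.
Rule 4 (intervocalic h-deletion): /h/ occurs between vowels /u/ and /e/, so it deletes. /h/ occurs between vowels /o/ and /e/, so it deletes. /xugaduhendogohe/ → xugaduendogoe.

xugaduendogoe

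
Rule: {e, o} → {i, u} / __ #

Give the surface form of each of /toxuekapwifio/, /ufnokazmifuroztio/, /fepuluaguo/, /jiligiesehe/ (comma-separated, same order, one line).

/toxuekapwifio/: /o/ is a mid vowel in word-final position, so it raises to [u]. → [toxuekapwifiu].
/ufnokazmifuroztio/: /o/ is a mid vowel in word-final position, so it raises to [u]. → [ufnokazmifuroztiu].
/fepuluaguo/: /o/ is a mid vowel in word-final position, so it raises to [u]. → [fepuluaguu].
/jiligiesehe/: /e/ is a mid vowel in word-final position, so it raises to [i]. → [jiligiesehi].

toxuekapwifiu, ufnokazmifuroztiu, fepuluaguu, jiligiesehi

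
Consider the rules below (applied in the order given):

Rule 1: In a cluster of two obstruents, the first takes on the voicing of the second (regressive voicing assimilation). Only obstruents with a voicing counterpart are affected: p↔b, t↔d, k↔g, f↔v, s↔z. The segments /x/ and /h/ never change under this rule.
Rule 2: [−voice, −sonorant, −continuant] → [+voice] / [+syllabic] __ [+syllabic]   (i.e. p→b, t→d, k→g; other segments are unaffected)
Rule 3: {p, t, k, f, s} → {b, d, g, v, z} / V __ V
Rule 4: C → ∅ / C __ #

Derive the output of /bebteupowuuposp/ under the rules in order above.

Rule 1 (regressive voicing assimilation): /b/ precedes the voiceless obstruent /t/, so it devoices to [p] by assimilation. /bebteupowuuposp/ → bepteupowuuposp.
Rule 2 (intervocalic voicing): /p/ is a voiceless stop between vowels /u/ and /o/, so it voices to [b]. /p/ is a voiceless stop between vowels /u/ and /o/, so it voices to [b]. /bepteupowuuposp/ → bepteubowuubosp.
Rule 3 (intervocalic voicing): no segment meets the environment; /bepteubowuubosp/ is unchanged.
Rule 4 (final cluster simplification): /p/ is the second consonant of a word-final cluster /sp/, so it deletes. /bepteubowuubosp/ → bepteubowuubos.

bepteubowuubos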